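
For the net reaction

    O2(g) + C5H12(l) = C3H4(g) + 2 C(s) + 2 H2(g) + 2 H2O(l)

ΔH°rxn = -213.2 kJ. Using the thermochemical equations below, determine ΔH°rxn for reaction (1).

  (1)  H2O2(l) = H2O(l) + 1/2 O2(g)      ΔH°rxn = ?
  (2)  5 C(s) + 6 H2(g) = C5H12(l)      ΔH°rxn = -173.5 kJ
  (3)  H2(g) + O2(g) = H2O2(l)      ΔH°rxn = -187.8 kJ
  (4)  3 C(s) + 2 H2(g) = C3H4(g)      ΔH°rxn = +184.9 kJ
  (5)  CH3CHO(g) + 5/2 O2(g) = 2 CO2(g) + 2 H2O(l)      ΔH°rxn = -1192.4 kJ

(1) × 2: contributes 2·x
(2) reversed: +173.5 kJ
(3) × 2: (2)·(-187.8) = -375.6 kJ
(4) as written: +184.9 kJ
(5): not needed.
-213.2 = (+173.5) + (-375.6) + (+184.9) + 2·x
x = (-213.2 − (-17.2)) / (2) = -98.0 kJ

ΔH°rxn = -98.0 kJ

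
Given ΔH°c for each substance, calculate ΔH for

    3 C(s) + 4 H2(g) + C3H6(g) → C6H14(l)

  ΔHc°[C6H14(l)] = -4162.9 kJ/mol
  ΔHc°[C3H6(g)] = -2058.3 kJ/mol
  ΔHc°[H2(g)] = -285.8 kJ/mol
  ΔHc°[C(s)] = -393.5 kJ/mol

With combustion enthalpies, reactants minus products:
= [3·(-393.5) + 4·(-285.8) + 1·(-2058.3)] − [1·(-4162.9)]
= -219.1 kJ/mol

ΔH = -219.1 kJ/mol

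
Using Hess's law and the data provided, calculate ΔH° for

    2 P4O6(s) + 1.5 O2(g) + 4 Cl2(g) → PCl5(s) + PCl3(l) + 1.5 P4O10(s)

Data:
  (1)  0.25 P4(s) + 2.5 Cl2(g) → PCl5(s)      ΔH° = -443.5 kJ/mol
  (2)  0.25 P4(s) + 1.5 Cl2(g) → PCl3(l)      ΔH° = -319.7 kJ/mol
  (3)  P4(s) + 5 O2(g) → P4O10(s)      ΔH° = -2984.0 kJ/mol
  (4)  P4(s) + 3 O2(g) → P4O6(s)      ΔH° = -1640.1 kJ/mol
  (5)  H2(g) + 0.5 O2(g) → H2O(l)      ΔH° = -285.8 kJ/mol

(1) as written: -443.5 kJ/mol
(2) as written: -319.7 kJ/mol
(3) × 3/2: (3/2)·(-2984.0) = -4476.0 kJ/mol
(4) reversed and × 2: (-2)·(-1640.1) = +3280.2 kJ/mol
(5): not needed.
Combining the equations, ΔH° = (-443.5) + (-319.7) + (-4476.0) + (+3280.2) = -1959.0 kJ/mol

ΔH° = -1959.0 kJ/mol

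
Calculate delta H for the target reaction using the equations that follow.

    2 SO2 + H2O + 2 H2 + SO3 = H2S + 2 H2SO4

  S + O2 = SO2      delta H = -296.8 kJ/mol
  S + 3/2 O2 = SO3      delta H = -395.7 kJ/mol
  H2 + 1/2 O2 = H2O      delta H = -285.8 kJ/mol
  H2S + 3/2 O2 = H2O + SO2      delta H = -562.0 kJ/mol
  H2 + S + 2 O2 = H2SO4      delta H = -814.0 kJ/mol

delta H = -373.5 kJ/mol

equation 1 reversed: +296.8 kJ/mol
equation 2 reversed: +395.7 kJ/mol
equation 3: not needed.
equation 4 reversed: +562.0 kJ/mol
equation 5 × 2: (2)·(-814.0) = -1628.0 kJ/mol
delta H = (+296.8) + (+395.7) + (+562.0) + (-1628.0) = -373.5 kJ/mol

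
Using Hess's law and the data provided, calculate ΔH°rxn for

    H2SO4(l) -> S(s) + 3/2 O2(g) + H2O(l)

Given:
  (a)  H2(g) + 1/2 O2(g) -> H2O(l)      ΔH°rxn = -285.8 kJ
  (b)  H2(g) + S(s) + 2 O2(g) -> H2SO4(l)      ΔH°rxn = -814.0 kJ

ΔH°rxn = 528.2 kJ

(a) as written: -285.8 kJ
(b) reversed: +814.0 kJ
ΔH°rxn = (1)·(-285.8) + (-1)·(-814.0) = 528.2 kJ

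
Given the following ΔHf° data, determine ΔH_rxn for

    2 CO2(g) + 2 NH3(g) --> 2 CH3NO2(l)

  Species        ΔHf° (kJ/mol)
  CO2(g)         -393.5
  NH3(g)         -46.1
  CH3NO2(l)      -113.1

Products: 2·(-113.1) = -226.2
Reactants: 2·(-393.5) + 2·(-46.1) = -879.2
ΔH_rxn = (-226.2) − (-879.2) = 653.0 kJ/mol

ΔH_rxn = 653.0 kJ/mol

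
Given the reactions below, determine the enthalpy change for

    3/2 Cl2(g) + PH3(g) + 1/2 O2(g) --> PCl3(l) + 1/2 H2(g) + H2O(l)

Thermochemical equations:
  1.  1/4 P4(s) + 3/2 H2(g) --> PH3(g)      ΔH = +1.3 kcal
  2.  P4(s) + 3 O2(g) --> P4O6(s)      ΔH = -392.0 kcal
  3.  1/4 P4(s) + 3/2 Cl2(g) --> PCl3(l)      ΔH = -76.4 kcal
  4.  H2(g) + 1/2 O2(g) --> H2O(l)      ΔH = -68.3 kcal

ΔH = -146.0 kcal

eq. 1 reversed: -1.3 kcal
eq. 2: not needed.
eq. 3 as written: -76.4 kcal
eq. 4 as written: -68.3 kcal
By Hess's law, ΔH = (-1)·(+1.3) + (1)·(-76.4) + (1)·(-68.3) = -146.0 kcal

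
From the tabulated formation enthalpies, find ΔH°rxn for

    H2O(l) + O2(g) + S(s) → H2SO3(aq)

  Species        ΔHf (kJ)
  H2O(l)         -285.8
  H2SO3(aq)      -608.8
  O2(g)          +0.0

Products: 1·(-608.8) = -608.8
Reactants: 1·(-285.8) + 1·(+0.0) + 1·(+0.0) = -285.8
ΔH°rxn = (-608.8) − (-285.8) = -323.0 kJ

ΔH°rxn = -323.0 kJ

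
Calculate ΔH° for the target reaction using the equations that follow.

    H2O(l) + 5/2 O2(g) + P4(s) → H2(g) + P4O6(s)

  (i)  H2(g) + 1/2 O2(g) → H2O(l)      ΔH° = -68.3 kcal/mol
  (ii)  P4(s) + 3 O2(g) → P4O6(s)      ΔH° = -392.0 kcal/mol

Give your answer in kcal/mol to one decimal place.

(i) reversed (reverse to put H2O(l) on the reactant side): +68.3 kcal/mol
(ii) as written (P4O6(s) already on the product side): -392.0 kcal/mol
ΔH° = (+68.3) + (-392.0) = -323.7 kcal/mol

ΔH° = -323.7 kcal/mol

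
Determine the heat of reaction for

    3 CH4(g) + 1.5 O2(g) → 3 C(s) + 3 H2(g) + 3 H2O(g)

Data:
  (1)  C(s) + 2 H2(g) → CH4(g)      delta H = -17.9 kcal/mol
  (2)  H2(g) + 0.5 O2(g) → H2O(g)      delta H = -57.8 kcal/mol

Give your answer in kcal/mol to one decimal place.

delta H = -119.7 kcal/mol

(1) reversed and × 3 (CH4(g) must end up as a reactant; ×3 to match 3 CH4(g) in the target): (-3)·(-17.9) = +53.7 kcal/mol
(2) × 3 (scale by 3 for the 3 H2O(g)): (3)·(-57.8) = -173.4 kcal/mol
Combining the equations, delta H = (+53.7) + (-173.4) = -119.7 kcal/mol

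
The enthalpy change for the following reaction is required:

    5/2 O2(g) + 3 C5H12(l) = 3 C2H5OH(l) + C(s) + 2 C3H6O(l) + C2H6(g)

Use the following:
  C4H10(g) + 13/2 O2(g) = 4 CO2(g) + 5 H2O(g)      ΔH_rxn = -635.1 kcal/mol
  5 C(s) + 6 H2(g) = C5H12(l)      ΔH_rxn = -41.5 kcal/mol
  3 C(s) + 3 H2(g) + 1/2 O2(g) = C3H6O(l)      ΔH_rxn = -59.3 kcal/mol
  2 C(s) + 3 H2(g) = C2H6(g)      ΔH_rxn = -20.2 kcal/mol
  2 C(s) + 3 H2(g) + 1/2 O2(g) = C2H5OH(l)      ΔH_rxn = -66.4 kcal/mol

ΔH_rxn = -213.5 kcal/mol

equation 1: not needed.
equation 2 reversed and × 3: (-3)·(-41.5) = +124.5 kcal/mol
equation 3 × 2: (2)·(-59.3) = -118.6 kcal/mol
equation 4 as written: -20.2 kcal/mol
equation 5 × 3: (3)·(-66.4) = -199.2 kcal/mol
Since enthalpy is a state function, ΔH_rxn = (-3)·(-41.5) + (2)·(-59.3) + (1)·(-20.2) + (3)·(-66.4) = -213.5 kcal/mol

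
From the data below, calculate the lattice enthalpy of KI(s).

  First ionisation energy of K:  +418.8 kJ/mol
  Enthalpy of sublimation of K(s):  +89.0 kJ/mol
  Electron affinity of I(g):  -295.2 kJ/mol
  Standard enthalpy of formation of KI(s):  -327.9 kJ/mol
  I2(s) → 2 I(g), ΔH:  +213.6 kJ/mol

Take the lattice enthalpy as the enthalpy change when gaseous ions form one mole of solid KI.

ΔHf° = 1·ΔHsub + 1·(ΣIE) + 1/2·D(I2) + 1·EA + U
-327.9 = 1·(+89.0) + 1·(+418.8) + 1/2·(+213.6) + 1·(-295.2) + U
U = -327.9 − (+319.4) = -647.3 kJ/mol

U = -647.3 kJ/mol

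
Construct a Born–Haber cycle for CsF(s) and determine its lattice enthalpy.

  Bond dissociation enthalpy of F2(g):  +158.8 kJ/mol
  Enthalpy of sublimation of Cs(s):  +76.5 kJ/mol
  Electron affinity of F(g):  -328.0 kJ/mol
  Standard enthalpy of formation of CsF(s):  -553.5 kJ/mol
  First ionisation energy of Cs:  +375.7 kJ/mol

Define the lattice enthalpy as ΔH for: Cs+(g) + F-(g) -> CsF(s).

U = -757.1 kJ/mol

ΔHf° = 1·ΔHsub + 1·(ΣIE) + 1/2·D(F2) + 1·EA + U
-553.5 = 1·(+76.5) + 1·(+375.7) + 1/2·(+158.8) + 1·(-328.0) + U
U = -553.5 − (+203.6) = -757.1 kJ/mol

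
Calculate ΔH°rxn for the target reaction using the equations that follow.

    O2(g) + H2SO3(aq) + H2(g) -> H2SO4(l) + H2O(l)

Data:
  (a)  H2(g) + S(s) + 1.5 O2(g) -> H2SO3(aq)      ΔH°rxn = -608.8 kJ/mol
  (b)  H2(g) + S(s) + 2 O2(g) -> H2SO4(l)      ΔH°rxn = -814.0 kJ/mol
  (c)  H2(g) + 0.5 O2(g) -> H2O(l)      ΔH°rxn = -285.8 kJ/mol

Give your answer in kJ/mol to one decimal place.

(a) reversed (H2SO3(aq) must end up as a reactant): +608.8 kJ/mol
(b) as written (H2SO4(l) already on the product side): -814.0 kJ/mol
(c) as written (H2O(l) already on the product side): -285.8 kJ/mol
ΔH°rxn = (-1)·(-608.8) + (1)·(-814.0) + (1)·(-285.8) = -491.0 kJ/mol

ΔH°rxn = -491.0 kJ/mol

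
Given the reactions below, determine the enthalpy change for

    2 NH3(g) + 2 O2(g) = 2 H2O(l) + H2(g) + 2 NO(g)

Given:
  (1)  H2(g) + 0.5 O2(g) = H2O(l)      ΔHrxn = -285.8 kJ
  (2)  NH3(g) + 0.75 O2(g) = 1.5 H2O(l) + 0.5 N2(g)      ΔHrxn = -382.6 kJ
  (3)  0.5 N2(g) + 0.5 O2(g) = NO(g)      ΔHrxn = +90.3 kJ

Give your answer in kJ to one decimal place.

(1) reversed: +285.8 kJ
(2) × 2: (2)·(-382.6) = -765.2 kJ
(3) × 2: (2)·(+90.3) = +180.6 kJ
Since enthalpy is a state function, ΔHrxn = (+285.8) + (-765.2) + (+180.6) = -298.8 kJ

ΔHrxn = -298.8 kJ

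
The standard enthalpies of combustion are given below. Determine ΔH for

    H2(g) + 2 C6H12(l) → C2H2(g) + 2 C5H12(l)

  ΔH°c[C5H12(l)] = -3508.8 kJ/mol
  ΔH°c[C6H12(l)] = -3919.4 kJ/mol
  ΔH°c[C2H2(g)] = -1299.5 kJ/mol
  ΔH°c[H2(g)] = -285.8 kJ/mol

Using ΔH = Σ nΔHc°(reactants) − Σ nΔHc°(products):
= [1·(-285.8) + 2·(-3919.4)] − [1·(-1299.5) + 2·(-3508.8)]
= 192.5 kJ/mol

ΔH = 192.5 kJ/mol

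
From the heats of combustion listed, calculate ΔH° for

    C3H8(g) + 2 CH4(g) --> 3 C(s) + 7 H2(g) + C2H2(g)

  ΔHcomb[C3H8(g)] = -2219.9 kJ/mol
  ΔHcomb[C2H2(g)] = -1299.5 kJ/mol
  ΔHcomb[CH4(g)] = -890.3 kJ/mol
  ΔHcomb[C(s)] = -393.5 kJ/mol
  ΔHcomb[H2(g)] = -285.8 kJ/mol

Using ΔH = Σ nΔHc°(reactants) − Σ nΔHc°(products):
= [1·(-2219.9) + 2·(-890.3)] − [3·(-393.5) + 7·(-285.8) + 1·(-1299.5)]
= 480.1 kJ/mol

ΔH° = 480.1 kJ/mol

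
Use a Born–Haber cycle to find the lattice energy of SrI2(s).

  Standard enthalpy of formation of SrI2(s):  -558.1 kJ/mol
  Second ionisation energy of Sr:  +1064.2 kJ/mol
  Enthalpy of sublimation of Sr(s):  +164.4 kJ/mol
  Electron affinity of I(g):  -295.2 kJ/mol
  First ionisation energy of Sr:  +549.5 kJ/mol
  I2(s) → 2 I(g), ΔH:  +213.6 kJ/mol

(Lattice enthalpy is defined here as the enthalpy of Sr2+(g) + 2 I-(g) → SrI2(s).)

U = -1959.4 kJ/mol

ΔHf° = 1·ΔHsub + 1·(ΣIE) + 1·D(I2) + 2·EA + U
-558.1 = 1·(+164.4) + 1·(+1613.7) + 1·(+213.6) + 2·(-295.2) + U
U = -558.1 − (+1401.3) = -1959.4 kJ/mol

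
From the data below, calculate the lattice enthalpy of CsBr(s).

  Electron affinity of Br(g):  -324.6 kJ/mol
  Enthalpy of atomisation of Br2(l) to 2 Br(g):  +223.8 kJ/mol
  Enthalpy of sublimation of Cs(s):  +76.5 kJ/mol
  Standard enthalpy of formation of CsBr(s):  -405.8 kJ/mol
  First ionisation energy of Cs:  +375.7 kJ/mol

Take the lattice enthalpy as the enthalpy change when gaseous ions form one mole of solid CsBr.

ΔHf° = 1·ΔHsub + 1·(ΣIE) + 1/2·D(Br2) + 1·EA + U
-405.8 = 1·(+76.5) + 1·(+375.7) + 1/2·(+223.8) + 1·(-324.6) + U
U = -405.8 − (+239.5) = -645.3 kJ/mol

U = -645.3 kJ/mol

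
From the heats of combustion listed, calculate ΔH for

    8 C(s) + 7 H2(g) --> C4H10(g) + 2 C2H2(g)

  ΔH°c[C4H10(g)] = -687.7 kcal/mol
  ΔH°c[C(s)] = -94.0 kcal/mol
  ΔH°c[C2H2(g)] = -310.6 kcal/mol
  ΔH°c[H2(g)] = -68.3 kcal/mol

ΔH = 78.8 kcal/mol

Using ΔH = Σ nΔHc°(reactants) − Σ nΔHc°(products):
= [8·(-94.0) + 7·(-68.3)] − [1·(-687.7) + 2·(-310.6)]
= 78.8 kcal/mol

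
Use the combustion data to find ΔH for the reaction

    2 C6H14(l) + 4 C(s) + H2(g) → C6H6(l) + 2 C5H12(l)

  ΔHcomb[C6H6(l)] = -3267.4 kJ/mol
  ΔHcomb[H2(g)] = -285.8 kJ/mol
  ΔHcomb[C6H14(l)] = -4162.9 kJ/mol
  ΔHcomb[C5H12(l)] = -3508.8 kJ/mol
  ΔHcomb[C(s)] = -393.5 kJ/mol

ΔH = 99.4 kJ/mol

With combustion enthalpies, reactants minus products:
= [2·(-4162.9) + 4·(-393.5) + 1·(-285.8)] − [1·(-3267.4) + 2·(-3508.8)]
= 99.4 kJ/mol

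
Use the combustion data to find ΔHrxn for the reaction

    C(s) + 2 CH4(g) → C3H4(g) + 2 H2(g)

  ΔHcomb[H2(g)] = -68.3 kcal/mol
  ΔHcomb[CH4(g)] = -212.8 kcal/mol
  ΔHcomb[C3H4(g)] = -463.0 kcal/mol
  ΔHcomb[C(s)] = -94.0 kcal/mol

With combustion enthalpies, reactants minus products:
= [1·(-94.0) + 2·(-212.8)] − [1·(-463.0) + 2·(-68.3)]
= 80.0 kcal/mol

ΔHrxn = 80.0 kcal/mol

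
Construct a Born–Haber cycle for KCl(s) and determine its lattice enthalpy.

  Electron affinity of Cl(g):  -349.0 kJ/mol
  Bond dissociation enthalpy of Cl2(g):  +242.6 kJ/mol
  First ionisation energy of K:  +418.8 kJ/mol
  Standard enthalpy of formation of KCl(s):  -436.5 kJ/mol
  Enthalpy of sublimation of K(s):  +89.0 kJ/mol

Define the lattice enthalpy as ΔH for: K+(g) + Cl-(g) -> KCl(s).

U = -716.6 kJ/mol

ΔHf° = 1·ΔHsub + 1·(ΣIE) + 1/2·D(Cl2) + 1·EA + U
-436.5 = 1·(+89.0) + 1·(+418.8) + 1/2·(+242.6) + 1·(-349.0) + U
U = -436.5 − (+280.1) = -716.6 kJ/mol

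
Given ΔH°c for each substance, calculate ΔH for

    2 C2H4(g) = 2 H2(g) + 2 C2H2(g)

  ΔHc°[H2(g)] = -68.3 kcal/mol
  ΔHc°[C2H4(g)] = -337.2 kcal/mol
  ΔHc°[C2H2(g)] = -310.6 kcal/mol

ΔH = 83.4 kcal/mol

Using ΔH = Σ nΔHc°(reactants) − Σ nΔHc°(products):
= [2·(-337.2)] − [2·(-68.3) + 2·(-310.6)]
= 83.4 kcal/mol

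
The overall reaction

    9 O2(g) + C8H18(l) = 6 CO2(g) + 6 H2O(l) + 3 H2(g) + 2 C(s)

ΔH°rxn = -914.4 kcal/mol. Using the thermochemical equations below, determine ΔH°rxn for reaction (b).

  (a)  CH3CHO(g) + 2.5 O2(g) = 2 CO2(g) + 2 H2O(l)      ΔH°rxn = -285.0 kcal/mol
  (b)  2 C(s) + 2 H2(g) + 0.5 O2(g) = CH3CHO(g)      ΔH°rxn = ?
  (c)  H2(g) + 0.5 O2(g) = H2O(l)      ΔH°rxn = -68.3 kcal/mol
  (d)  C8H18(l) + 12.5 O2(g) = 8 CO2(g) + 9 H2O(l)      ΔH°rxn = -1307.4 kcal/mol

ΔH°rxn = -39.7 kcal/mol

(a) reversed: +285.0 kcal/mol
(b) reversed: contributes −x
(c) reversed: +68.3 kcal/mol
(d) as written: -1307.4 kcal/mol
-914.4 = (+285.0) + (+68.3) + (-1307.4) − x
x = (-914.4 − (-954.1)) / (-1) = -39.7 kcal/mol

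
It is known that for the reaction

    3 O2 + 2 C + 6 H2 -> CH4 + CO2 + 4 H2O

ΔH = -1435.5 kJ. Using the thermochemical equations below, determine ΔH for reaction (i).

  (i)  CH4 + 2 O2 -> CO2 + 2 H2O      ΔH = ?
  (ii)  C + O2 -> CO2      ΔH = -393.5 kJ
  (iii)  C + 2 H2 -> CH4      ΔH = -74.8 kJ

(i) × 2 (scale by 2 for the 4 H2O): contributes 2·x
(ii) reversed: +393.5 kJ
(iii) × 3 (×3 to match 6 H2 in the target): (3)·(-74.8) = -224.4 kJ
-1435.5 = (+393.5) + (-224.4) + 2·x
x = (-1435.5 − (+169.1)) / (2) = -802.3 kJ

ΔH = -802.3 kJ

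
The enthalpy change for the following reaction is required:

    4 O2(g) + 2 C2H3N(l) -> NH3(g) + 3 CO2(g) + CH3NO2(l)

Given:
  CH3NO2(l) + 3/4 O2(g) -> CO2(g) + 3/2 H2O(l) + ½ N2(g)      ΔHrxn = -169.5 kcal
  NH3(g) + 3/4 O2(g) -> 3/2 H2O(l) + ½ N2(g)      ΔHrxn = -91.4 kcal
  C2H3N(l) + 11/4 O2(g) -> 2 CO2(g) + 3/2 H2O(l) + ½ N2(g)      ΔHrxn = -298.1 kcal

equation 1 reversed: +169.5 kcal
equation 2 reversed: +91.4 kcal
equation 3 × 2: (2)·(-298.1) = -596.2 kcal
Combining the equations, ΔHrxn = (-1)·(-169.5) + (-1)·(-91.4) + (2)·(-298.1) = -335.3 kcal

ΔHrxn = -335.3 kcal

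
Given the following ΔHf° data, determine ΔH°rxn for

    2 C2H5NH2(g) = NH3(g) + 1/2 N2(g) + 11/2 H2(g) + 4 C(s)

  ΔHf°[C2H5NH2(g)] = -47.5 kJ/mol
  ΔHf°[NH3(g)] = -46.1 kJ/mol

ΔH°rxn = Σ nΔHf°(products) − Σ nΔHf°(reactants).
Products: 1·(-46.1) + 1/2·(+0.0) + 11/2·(+0.0) + 4·(+0.0) = -46.1
Reactants: 2·(-47.5) = -95.0
ΔH°rxn = (-46.1) − (-95.0) = 48.9 kJ/mol

ΔH°rxn = 48.9 kJ/mol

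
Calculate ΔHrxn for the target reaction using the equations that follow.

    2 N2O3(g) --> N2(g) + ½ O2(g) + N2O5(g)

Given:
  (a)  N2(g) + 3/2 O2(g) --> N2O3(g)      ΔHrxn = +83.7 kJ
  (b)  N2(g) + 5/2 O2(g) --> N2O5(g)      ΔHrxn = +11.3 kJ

(a) reversed and × 2: (-2)·(+83.7) = -167.4 kJ
(b) as written: +11.3 kJ
Combining the equations, ΔHrxn = (-2)·(+83.7) + (1)·(+11.3) = -156.1 kJ

ΔHrxn = -156.1 kJ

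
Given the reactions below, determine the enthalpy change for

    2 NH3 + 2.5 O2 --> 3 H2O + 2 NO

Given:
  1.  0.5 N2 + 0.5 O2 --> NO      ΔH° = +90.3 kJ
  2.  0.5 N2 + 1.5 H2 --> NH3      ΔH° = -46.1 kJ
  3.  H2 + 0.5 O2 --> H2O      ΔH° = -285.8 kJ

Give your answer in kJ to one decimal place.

eq. 1 × 2 (scale by 2 for the 2 NO): (2)·(+90.3) = +180.6 kJ
eq. 2 reversed and × 2 (reverse to put NH3 on the reactant side; ×2 to match 2 NH3 in the target): (-2)·(-46.1) = +92.2 kJ
eq. 3 × 3 (×3 to match 3 H2O in the target): (3)·(-285.8) = -857.4 kJ
Since enthalpy is a state function, ΔH° = (+180.6) + (+92.2) + (-857.4) = -584.6 kJ

ΔH° = -584.6 kJ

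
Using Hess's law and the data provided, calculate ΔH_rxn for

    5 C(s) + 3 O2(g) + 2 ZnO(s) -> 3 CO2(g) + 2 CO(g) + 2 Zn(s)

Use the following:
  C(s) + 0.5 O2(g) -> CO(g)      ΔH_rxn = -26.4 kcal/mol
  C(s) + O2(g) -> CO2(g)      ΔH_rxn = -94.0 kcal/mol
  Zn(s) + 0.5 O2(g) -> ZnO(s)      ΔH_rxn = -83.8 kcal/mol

ΔH_rxn = -167.2 kcal/mol

equation 1 × 2: (2)·(-26.4) = -52.8 kcal/mol
equation 2 × 3: (3)·(-94.0) = -282.0 kcal/mol
equation 3 reversed and × 2: (-2)·(-83.8) = +167.6 kcal/mol
Since enthalpy is a state function, ΔH_rxn = (2)·(-26.4) + (3)·(-94.0) + (-2)·(-83.8) = -167.2 kcal/mol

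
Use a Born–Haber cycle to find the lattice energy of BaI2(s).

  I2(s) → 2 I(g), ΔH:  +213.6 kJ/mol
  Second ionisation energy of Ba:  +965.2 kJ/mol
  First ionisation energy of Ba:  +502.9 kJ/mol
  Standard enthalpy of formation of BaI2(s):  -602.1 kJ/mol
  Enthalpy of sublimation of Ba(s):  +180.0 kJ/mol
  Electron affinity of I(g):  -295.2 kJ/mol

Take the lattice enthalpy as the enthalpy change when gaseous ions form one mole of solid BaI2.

ΔHf° = 1·ΔHsub + 1·(ΣIE) + 1·D(I2) + 2·EA + U
-602.1 = 1·(+180.0) + 1·(+1468.1) + 1·(+213.6) + 2·(-295.2) + U
U = -602.1 − (+1271.3) = -1873.4 kJ/mol

U = -1873.4 kJ/mol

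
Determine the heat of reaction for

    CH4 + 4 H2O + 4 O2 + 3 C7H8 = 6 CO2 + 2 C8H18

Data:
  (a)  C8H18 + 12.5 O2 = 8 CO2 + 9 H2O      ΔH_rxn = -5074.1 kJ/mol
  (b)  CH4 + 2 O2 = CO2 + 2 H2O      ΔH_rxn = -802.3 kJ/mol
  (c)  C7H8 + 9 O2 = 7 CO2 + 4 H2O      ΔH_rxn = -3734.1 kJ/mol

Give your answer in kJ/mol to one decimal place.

(a) reversed and × 2: (-2)·(-5074.1) = +10148.2 kJ/mol
(b) as written: -802.3 kJ/mol
(c) × 3: (3)·(-3734.1) = -11202.3 kJ/mol
ΔH_rxn = (+10148.2) + (-802.3) + (-11202.3) = -1856.4 kJ/mol

ΔH_rxn = -1856.4 kJ/mol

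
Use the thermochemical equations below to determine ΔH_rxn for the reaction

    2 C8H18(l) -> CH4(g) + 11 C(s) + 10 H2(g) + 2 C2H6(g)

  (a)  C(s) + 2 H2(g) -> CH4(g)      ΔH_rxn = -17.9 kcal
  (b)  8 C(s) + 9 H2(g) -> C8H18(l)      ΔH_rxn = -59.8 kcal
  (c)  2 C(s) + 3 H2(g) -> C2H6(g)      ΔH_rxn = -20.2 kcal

(a) as written: -17.9 kcal
(b) reversed and × 2: (-2)·(-59.8) = +119.6 kcal
(c) × 2: (2)·(-20.2) = -40.4 kcal
ΔH_rxn = (1)·(-17.9) + (-2)·(-59.8) + (2)·(-20.2) = 61.3 kcal

ΔH_rxn = 61.3 kcal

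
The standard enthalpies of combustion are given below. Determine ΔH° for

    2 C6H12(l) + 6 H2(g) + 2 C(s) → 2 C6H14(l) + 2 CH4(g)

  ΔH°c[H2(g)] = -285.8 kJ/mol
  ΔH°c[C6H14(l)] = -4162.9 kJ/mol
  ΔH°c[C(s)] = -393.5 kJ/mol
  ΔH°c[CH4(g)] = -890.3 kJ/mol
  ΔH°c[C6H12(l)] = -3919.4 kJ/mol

ΔH° = -234.2 kJ/mol

With combustion enthalpies, reactants minus products:
= [2·(-3919.4) + 6·(-285.8) + 2·(-393.5)] − [2·(-4162.9) + 2·(-890.3)]
= -234.2 kJ/mol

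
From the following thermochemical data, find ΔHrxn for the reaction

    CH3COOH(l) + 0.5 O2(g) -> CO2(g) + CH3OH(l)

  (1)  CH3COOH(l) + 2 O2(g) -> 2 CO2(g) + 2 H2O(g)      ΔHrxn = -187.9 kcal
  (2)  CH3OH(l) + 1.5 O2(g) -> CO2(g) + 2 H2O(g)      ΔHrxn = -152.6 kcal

ΔHrxn = -35.3 kcal

(1) as written (CH3COOH(l) already on the reactant side): -187.9 kcal
(2) reversed (reverse to put CH3OH(l) on the product side): +152.6 kcal
By Hess's law, ΔHrxn = (1)·(-187.9) + (-1)·(-152.6) = -35.3 kcal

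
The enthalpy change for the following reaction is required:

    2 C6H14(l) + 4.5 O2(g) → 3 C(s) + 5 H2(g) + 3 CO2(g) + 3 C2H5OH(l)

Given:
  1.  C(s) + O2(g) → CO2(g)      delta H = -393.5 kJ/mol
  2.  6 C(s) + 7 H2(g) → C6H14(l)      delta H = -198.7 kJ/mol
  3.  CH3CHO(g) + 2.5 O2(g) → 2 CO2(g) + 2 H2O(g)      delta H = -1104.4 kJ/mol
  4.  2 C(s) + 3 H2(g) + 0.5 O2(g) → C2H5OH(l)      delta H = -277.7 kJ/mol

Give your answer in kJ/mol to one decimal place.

delta H = -1616.2 kJ/mol

eq. 1 × 3: (3)·(-393.5) = -1180.5 kJ/mol
eq. 2 reversed and × 2: (-2)·(-198.7) = +397.4 kJ/mol
eq. 3: not needed.
eq. 4 × 3: (3)·(-277.7) = -833.1 kJ/mol
delta H = (3)·(-393.5) + (-2)·(-198.7) + (3)·(-277.7) = -1616.2 kJ/mol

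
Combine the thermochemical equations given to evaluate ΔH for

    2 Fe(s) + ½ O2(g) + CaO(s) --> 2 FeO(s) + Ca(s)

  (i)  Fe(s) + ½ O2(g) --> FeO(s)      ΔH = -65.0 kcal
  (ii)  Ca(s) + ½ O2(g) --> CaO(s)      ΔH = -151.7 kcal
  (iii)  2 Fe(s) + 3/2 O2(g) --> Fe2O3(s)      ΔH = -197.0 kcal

ΔH = 21.7 kcal

(i) × 2 (scale by 2 for the 2 FeO(s)): (2)·(-65.0) = -130.0 kcal
(ii) reversed (reverse to put CaO(s) on the reactant side): +151.7 kcal
(iii): not needed (Fe2O3(s) appears nowhere else).
Summing the manipulated equations, ΔH = (-130.0) + (+151.7) = 21.7 kcal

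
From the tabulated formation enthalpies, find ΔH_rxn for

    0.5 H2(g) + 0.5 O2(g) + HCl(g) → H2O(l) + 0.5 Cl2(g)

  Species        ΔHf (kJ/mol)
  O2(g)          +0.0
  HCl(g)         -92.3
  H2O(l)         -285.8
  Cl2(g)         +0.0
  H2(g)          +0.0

Products: 1·(-285.8) + 1/2·(+0.0) = -285.8
Reactants: 1/2·(+0.0) + 1/2·(+0.0) + 1·(-92.3) = -92.3
ΔH_rxn = (-285.8) − (-92.3) = -193.5 kJ/mol

ΔH_rxn = -193.5 kJ/mol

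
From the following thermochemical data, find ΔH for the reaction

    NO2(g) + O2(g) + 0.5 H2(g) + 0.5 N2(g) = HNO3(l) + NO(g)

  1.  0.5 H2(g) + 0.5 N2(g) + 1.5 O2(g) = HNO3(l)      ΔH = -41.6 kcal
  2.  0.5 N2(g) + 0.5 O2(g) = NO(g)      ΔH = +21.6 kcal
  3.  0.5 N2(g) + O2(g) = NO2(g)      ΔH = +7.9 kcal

ΔH = -27.9 kcal

eq. 1 as written: -41.6 kcal
eq. 2 as written: +21.6 kcal
eq. 3 reversed: -7.9 kcal
Combining the equations, ΔH = (1)·(-41.6) + (1)·(+21.6) + (-1)·(+7.9) = -27.9 kcal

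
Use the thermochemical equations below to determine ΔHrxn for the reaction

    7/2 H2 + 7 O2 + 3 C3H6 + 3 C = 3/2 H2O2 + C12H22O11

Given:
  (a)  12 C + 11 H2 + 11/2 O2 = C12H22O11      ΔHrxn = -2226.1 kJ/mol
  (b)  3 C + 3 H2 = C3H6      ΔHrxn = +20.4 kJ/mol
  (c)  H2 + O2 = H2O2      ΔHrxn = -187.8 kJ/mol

ΔHrxn = -2569.0 kJ/mol

(a) as written (C12H22O11 already on the product side): -2226.1 kJ/mol
(b) reversed and × 3 (reverse to put C3H6 on the reactant side; scale by 3 for the 3 C3H6): (-3)·(+20.4) = -61.2 kJ/mol
(c) × 3/2 (scale by 3/2 for the 3/2 H2O2): (3/2)·(-187.8) = -281.7 kJ/mol
By Hess's law, ΔHrxn = (1)·(-2226.1) + (-3)·(+20.4) + (3/2)·(-187.8) = -2569.0 kJ/mol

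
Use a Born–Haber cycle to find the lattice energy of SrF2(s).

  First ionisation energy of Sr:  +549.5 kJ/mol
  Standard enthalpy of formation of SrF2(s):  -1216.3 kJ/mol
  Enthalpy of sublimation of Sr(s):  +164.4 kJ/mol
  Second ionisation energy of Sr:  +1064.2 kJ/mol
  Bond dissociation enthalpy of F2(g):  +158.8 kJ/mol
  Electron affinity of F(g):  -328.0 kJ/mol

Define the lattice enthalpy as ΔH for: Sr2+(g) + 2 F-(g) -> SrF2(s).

U = -2497.2 kJ/mol

ΔHf° = 1·ΔHsub + 1·(ΣIE) + 1·D(F2) + 2·EA + U
-1216.3 = 1·(+164.4) + 1·(+1613.7) + 1·(+158.8) + 2·(-328.0) + U
U = -1216.3 − (+1280.9) = -2497.2 kJ/mol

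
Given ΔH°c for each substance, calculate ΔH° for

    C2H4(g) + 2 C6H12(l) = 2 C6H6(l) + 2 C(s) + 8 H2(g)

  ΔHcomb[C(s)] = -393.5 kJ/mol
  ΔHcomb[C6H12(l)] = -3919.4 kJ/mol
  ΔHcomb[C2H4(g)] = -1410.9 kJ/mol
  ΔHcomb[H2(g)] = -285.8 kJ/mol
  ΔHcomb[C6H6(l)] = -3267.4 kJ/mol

Using ΔH = Σ nΔHc°(reactants) − Σ nΔHc°(products):
= [1·(-1410.9) + 2·(-3919.4)] − [2·(-3267.4) + 2·(-393.5) + 8·(-285.8)]
= 358.5 kJ/mol

ΔH° = 358.5 kJ/mol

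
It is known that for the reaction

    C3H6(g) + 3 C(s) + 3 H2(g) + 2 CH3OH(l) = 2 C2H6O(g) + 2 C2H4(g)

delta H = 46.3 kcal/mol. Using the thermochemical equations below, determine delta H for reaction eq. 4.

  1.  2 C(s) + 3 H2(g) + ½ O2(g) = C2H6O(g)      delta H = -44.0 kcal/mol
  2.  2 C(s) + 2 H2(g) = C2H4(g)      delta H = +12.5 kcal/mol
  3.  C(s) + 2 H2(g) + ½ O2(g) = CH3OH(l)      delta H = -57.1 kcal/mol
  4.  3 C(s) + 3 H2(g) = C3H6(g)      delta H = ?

delta H = 4.9 kcal/mol

eq. 1 × 2: (2)·(-44.0) = -88.0 kcal/mol
eq. 2 × 2: (2)·(+12.5) = +25.0 kcal/mol
eq. 3 reversed and × 2: (-2)·(-57.1) = +114.2 kcal/mol
eq. 4 reversed: contributes −x
+46.3 = (-88.0) + (+25.0) + (+114.2) − x
x = (+46.3 − (+51.2)) / (-1) = 4.9 kcal/mol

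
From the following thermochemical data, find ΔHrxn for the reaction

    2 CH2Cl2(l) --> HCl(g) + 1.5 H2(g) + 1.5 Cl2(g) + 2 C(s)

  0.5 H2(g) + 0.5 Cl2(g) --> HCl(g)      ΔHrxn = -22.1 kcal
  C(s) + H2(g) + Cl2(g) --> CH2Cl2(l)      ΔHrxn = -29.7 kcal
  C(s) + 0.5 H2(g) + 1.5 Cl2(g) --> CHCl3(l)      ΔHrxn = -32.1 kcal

ΔHrxn = 37.3 kcal

equation 1 as written: -22.1 kcal
equation 2 reversed and × 2: (-2)·(-29.7) = +59.4 kcal
equation 3: not needed.
ΔHrxn = (-22.1) + (+59.4) = 37.3 kcal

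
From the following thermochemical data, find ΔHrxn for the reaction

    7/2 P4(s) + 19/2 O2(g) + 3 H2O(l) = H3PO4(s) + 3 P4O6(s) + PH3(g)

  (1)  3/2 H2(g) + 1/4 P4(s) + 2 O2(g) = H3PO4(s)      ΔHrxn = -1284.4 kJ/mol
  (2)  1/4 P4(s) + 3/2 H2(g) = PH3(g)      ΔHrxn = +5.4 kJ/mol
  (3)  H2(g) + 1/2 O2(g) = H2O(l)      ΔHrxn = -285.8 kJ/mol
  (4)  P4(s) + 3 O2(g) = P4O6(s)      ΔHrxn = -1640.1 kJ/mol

(1) as written (H3PO4(s) already on the product side): -1284.4 kJ/mol
(2) as written (PH3(g) already on the product side): +5.4 kJ/mol
(3) reversed and × 3 (reverse to put H2O(l) on the reactant side; ×3 to match 3 H2O(l) in the target): (-3)·(-285.8) = +857.4 kJ/mol
(4) × 3 (×3 to match 3 P4O6(s) in the target): (3)·(-1640.1) = -4920.3 kJ/mol
ΔHrxn = (1)·(-1284.4) + (1)·(+5.4) + (-3)·(-285.8) + (3)·(-1640.1) = -5341.9 kJ/mol

ΔHrxn = -5341.9 kJ/mol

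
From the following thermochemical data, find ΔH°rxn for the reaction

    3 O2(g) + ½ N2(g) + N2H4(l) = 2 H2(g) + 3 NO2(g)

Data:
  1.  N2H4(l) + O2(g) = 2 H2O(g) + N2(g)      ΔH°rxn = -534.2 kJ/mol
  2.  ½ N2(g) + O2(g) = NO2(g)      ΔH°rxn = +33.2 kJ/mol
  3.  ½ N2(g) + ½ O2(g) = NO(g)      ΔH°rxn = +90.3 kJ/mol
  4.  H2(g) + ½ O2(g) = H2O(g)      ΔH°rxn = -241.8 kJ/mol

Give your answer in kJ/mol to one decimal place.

ΔH°rxn = 49.0 kJ/mol

eq. 1 as written (N2H4(l) already on the reactant side): -534.2 kJ/mol
eq. 2 × 3 (scale by 3 for the 3 NO2(g)): (3)·(+33.2) = +99.6 kJ/mol
eq. 3: not needed (NO(g) appears nowhere else).
eq. 4 reversed and × 2 (H2(g) must end up as a product; scale by 2 for the 2 H2(g)): (-2)·(-241.8) = +483.6 kJ/mol
Summing the manipulated equations, ΔH°rxn = (-534.2) + (+99.6) + (+483.6) = 49.0 kJ/mol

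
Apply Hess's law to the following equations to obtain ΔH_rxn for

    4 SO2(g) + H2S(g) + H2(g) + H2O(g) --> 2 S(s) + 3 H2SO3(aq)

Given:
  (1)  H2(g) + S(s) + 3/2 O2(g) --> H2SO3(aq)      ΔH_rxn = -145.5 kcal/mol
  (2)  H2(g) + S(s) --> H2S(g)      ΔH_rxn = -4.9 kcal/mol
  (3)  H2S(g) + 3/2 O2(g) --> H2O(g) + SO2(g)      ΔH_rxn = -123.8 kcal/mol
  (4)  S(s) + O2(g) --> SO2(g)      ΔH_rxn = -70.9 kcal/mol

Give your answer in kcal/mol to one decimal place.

ΔH_rxn = -90.2 kcal/mol

(1) × 3 (×3 to match 3 H2SO3(aq) in the target): (3)·(-145.5) = -436.5 kcal/mol
(2) reversed and × 2: (-2)·(-4.9) = +9.8 kcal/mol
(3) reversed (H2O(g) must end up as a reactant): +123.8 kcal/mol
(4) reversed and × 3: (-3)·(-70.9) = +212.7 kcal/mol
ΔH_rxn = (-436.5) + (+9.8) + (+123.8) + (+212.7) = -90.2 kcal/mol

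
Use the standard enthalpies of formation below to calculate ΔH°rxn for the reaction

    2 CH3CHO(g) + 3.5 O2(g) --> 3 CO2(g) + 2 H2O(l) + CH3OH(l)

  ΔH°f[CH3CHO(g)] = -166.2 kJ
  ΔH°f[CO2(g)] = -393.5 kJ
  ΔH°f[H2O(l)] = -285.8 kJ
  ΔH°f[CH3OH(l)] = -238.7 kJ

ΔH°rxn = -1658.4 kJ

Products: 3·(-393.5) + 2·(-285.8) + 1·(-238.7) = -1990.8
Reactants: 2·(-166.2) + 7/2·(+0.0) = -332.4
ΔH°rxn = (-1990.8) − (-332.4) = -1658.4 kJ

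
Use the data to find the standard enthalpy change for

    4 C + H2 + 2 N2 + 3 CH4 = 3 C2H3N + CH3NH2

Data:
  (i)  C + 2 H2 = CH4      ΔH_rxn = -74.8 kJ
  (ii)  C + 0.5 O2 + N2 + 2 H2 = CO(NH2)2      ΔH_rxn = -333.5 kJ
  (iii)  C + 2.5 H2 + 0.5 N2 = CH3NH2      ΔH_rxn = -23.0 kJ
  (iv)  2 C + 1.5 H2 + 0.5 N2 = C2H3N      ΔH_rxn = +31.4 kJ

(i) reversed and × 3: (-3)·(-74.8) = +224.4 kJ
(ii): not needed.
(iii) as written: -23.0 kJ
(iv) × 3: (3)·(+31.4) = +94.2 kJ
Since enthalpy is a state function, ΔH_rxn = (-3)·(-74.8) + (1)·(-23.0) + (3)·(+31.4) = 295.6 kJ

ΔH_rxn = 295.6 kJ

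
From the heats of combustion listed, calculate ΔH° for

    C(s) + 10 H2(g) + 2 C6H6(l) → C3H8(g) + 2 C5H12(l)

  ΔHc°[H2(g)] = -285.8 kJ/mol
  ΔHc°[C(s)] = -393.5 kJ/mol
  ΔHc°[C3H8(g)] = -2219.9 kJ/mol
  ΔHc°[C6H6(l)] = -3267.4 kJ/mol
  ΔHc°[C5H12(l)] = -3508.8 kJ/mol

With combustion enthalpies, reactants minus products:
= [1·(-393.5) + 10·(-285.8) + 2·(-3267.4)] − [1·(-2219.9) + 2·(-3508.8)]
= -548.8 kJ/mol

ΔH° = -548.8 kJ/mol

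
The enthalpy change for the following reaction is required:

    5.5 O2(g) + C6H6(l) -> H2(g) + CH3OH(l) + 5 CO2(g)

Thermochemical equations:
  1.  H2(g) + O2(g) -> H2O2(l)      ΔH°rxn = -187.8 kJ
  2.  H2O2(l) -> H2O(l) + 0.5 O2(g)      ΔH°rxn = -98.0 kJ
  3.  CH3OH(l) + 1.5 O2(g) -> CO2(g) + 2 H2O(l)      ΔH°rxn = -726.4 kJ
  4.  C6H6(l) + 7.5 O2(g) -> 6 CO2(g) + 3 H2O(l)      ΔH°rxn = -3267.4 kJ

ΔH°rxn = -2255.2 kJ

eq. 1 reversed (reverse to put H2(g) on the product side): +187.8 kJ
eq. 2 reversed: +98.0 kJ
eq. 3 reversed (CH3OH(l) must end up as a product): +726.4 kJ
eq. 4 as written (C6H6(l) already on the reactant side): -3267.4 kJ
Summing the manipulated equations, ΔH°rxn = (-1)·(-187.8) + (-1)·(-98.0) + (-1)·(-726.4) + (1)·(-3267.4) = -2255.2 kJ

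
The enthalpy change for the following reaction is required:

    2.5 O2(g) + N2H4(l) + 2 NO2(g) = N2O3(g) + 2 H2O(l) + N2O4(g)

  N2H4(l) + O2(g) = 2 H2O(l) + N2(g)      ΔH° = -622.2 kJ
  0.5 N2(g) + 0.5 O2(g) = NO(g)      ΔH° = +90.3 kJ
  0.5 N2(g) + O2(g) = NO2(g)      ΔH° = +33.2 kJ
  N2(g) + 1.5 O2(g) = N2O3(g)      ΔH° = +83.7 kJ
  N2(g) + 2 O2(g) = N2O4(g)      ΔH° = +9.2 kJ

equation 1 as written (N2H4(l) already on the reactant side): -622.2 kJ
equation 2: not needed (NO(g) appears nowhere else).
equation 3 reversed and × 2 (reverse to put NO2(g) on the reactant side; scale by 2 for the 2 NO2(g)): (-2)·(+33.2) = -66.4 kJ
equation 4 as written (N2O3(g) already on the product side): +83.7 kJ
equation 5 as written (N2O4(g) already on the product side): +9.2 kJ
Summing the manipulated equations, ΔH° = (1)·(-622.2) + (-2)·(+33.2) + (1)·(+83.7) + (1)·(+9.2) = -595.7 kJ

ΔH° = -595.7 kJ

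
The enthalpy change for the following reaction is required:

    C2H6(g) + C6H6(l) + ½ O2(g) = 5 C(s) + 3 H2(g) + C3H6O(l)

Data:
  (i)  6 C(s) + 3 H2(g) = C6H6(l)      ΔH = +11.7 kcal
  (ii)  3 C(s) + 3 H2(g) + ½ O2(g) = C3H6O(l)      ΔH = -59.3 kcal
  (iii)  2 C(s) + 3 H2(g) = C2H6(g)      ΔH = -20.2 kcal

ΔH = -50.8 kcal

(i) reversed: -11.7 kcal
(ii) as written: -59.3 kcal
(iii) reversed: +20.2 kcal
ΔH = (-1)·(+11.7) + (1)·(-59.3) + (-1)·(-20.2) = -50.8 kcal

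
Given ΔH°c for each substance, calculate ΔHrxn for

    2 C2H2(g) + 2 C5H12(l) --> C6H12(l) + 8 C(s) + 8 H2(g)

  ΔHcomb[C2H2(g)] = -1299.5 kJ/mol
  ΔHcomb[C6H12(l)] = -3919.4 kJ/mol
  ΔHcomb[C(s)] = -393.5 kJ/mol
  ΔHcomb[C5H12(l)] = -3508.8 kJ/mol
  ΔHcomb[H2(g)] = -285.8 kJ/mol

ΔHrxn = -262.8 kJ/mol

Using ΔH = Σ nΔHc°(reactants) − Σ nΔHc°(products):
= [2·(-1299.5) + 2·(-3508.8)] − [1·(-3919.4) + 8·(-393.5) + 8·(-285.8)]
= -262.8 kJ/mol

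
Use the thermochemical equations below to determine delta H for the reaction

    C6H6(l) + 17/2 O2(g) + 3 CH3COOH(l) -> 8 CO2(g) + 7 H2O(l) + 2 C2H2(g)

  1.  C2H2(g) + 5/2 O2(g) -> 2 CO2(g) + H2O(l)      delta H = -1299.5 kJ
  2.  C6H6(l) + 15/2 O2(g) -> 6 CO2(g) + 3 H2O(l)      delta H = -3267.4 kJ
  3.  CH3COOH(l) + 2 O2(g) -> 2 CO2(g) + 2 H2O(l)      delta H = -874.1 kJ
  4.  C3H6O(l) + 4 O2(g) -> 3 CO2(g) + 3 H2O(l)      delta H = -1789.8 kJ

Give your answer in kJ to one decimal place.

eq. 1 reversed and × 2: (-2)·(-1299.5) = +2599.0 kJ
eq. 2 as written: -3267.4 kJ
eq. 3 × 3: (3)·(-874.1) = -2622.3 kJ
eq. 4: not needed.
By Hess's law, delta H = (-2)·(-1299.5) + (1)·(-3267.4) + (3)·(-874.1) = -3290.7 kJ

delta H = -3290.7 kJ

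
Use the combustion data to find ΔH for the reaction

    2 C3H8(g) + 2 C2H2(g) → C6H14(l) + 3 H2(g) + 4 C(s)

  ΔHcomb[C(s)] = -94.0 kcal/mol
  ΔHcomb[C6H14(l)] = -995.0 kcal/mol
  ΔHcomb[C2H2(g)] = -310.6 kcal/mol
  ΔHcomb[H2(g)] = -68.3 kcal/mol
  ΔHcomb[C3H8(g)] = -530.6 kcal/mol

ΔH = -106.5 kcal/mol

Using ΔH = Σ nΔHc°(reactants) − Σ nΔHc°(products):
= [2·(-530.6) + 2·(-310.6)] − [1·(-995.0) + 3·(-68.3) + 4·(-94.0)]
= -106.5 kcal/mol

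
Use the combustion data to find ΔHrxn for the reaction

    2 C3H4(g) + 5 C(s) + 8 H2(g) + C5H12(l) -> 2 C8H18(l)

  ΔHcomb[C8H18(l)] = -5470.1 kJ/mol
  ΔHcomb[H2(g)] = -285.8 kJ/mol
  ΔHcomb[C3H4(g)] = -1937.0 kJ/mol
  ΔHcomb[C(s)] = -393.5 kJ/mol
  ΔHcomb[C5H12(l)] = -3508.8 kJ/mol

ΔHrxn = -696.5 kJ/mol

With combustion enthalpies, reactants minus products:
= [2·(-1937.0) + 5·(-393.5) + 8·(-285.8) + 1·(-3508.8)] − [2·(-5470.1)]
= -696.5 kJ/mol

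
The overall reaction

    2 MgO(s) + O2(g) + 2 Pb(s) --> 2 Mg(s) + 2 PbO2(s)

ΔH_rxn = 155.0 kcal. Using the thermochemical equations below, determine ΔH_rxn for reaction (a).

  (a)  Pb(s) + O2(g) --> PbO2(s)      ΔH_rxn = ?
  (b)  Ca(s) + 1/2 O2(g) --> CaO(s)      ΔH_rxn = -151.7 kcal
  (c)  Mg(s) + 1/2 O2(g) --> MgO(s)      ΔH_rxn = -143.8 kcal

(a) × 2 (×2 to match 2 PbO2(s) in the target): contributes 2·x
(b): not needed (Ca(s) appears nowhere else).
(c) reversed and × 2 (MgO(s) must end up as a reactant; scale by 2 for the 2 MgO(s)): (-2)·(-143.8) = +287.6 kcal
+155.0 = (+287.6) + 2·x
x = (+155.0 − (+287.6)) / (2) = -66.3 kcal

ΔH_rxn = -66.3 kcal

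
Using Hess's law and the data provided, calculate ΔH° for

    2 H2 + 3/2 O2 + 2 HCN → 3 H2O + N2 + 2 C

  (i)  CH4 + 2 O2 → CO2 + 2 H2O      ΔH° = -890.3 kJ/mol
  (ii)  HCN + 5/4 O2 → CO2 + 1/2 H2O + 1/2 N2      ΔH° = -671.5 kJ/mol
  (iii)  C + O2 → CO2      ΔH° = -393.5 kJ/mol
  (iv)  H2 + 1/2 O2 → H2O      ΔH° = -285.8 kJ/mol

ΔH° = -1127.6 kJ/mol

(i): not needed.
(ii) × 2: (2)·(-671.5) = -1343.0 kJ/mol
(iii) reversed and × 2: (-2)·(-393.5) = +787.0 kJ/mol
(iv) × 2: (2)·(-285.8) = -571.6 kJ/mol
Combining the equations, ΔH° = (-1343.0) + (+787.0) + (-571.6) = -1127.6 kJ/mol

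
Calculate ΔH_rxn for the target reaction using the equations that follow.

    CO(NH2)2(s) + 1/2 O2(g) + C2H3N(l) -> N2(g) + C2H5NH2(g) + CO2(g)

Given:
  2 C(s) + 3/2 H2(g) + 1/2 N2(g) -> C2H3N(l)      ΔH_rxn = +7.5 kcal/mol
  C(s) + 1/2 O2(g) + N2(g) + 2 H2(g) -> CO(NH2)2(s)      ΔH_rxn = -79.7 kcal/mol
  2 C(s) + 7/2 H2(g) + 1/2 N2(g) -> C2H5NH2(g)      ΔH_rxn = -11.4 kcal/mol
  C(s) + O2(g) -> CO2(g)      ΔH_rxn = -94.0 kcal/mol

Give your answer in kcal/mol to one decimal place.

equation 1 reversed (reverse to put C2H3N(l) on the reactant side): -7.5 kcal/mol
equation 2 reversed (reverse to put CO(NH2)2(s) on the reactant side): +79.7 kcal/mol
equation 3 as written (C2H5NH2(g) already on the product side): -11.4 kcal/mol
equation 4 as written (CO2(g) already on the product side): -94.0 kcal/mol
ΔH_rxn = (-1)·(+7.5) + (-1)·(-79.7) + (1)·(-11.4) + (1)·(-94.0) = -33.2 kcal/mol

ΔH_rxn = -33.2 kcal/mol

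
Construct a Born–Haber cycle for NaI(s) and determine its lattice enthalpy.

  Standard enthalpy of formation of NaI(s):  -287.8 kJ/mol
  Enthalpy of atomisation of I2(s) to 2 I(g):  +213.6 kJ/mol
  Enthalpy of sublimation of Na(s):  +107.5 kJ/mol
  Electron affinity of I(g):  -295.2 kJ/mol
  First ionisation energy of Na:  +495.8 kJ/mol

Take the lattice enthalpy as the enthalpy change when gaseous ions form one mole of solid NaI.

U = -702.7 kJ/mol

ΔHf° = 1·ΔHsub + 1·(ΣIE) + 1/2·D(I2) + 1·EA + U
-287.8 = 1·(+107.5) + 1·(+495.8) + 1/2·(+213.6) + 1·(-295.2) + U
U = -287.8 − (+414.9) = -702.7 kJ/mol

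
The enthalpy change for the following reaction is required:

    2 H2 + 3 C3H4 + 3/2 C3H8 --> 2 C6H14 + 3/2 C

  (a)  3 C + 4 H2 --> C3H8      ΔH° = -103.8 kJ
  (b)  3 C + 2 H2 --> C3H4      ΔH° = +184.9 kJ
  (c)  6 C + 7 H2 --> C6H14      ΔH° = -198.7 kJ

ΔH° = -796.4 kJ

(a) reversed and × 3/2: (-3/2)·(-103.8) = +155.7 kJ
(b) reversed and × 3: (-3)·(+184.9) = -554.7 kJ
(c) × 2: (2)·(-198.7) = -397.4 kJ
Since enthalpy is a state function, ΔH° = (+155.7) + (-554.7) + (-397.4) = -796.4 kJ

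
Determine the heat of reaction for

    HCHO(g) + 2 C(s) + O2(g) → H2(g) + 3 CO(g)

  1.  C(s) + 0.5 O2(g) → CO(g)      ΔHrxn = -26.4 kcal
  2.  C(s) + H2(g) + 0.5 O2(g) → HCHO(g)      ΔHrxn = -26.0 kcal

ΔHrxn = -53.2 kcal

eq. 1 × 3: (3)·(-26.4) = -79.2 kcal
eq. 2 reversed: +26.0 kcal
Summing the manipulated equations, ΔHrxn = (-79.2) + (+26.0) = -53.2 kcal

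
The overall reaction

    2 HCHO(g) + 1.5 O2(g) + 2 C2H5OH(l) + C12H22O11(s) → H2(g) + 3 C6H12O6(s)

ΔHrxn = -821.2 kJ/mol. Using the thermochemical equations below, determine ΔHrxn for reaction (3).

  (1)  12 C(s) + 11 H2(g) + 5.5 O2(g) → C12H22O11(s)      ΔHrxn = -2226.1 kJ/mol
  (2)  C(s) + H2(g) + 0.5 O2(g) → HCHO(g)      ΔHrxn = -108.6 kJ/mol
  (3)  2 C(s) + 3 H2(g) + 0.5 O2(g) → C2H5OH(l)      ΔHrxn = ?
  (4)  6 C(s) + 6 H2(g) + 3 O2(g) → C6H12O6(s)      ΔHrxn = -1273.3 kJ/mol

ΔHrxn = -277.7 kJ/mol

(1) reversed: +2226.1 kJ/mol
(2) reversed and × 2: (-2)·(-108.6) = +217.2 kJ/mol
(3) reversed and × 2: contributes −2·x
(4) × 3: (3)·(-1273.3) = -3819.9 kJ/mol
-821.2 = (+2226.1) + (+217.2) + (-3819.9) − 2·x
x = (-821.2 − (-1376.6)) / (-2) = -277.7 kJ/mol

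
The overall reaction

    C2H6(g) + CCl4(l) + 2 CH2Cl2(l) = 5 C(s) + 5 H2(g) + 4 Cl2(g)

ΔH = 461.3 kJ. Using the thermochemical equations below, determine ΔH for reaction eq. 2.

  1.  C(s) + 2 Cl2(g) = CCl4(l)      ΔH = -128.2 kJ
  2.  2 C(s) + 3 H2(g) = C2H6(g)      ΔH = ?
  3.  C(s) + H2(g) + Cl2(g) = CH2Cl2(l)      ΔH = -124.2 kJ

ΔH = -84.7 kJ

eq. 1 reversed: +128.2 kJ
eq. 2 reversed: contributes −x
eq. 3 reversed and × 2: (-2)·(-124.2) = +248.4 kJ
+461.3 = (+128.2) + (+248.4) − x
x = (+461.3 − (+376.6)) / (-1) = -84.7 kJ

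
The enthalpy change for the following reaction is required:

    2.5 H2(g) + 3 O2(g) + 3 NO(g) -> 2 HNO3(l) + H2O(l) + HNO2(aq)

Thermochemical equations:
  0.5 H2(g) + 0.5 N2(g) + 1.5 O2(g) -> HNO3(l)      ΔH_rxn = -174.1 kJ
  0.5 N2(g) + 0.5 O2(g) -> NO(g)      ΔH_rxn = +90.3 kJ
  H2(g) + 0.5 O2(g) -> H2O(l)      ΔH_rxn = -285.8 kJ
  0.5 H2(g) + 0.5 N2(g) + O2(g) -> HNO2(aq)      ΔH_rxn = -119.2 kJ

ΔH_rxn = -1024.1 kJ

equation 1 × 2: (2)·(-174.1) = -348.2 kJ
equation 2 reversed and × 3: (-3)·(+90.3) = -270.9 kJ
equation 3 as written: -285.8 kJ
equation 4 as written: -119.2 kJ
Summing the manipulated equations, ΔH_rxn = (2)·(-174.1) + (-3)·(+90.3) + (1)·(-285.8) + (1)·(-119.2) = -1024.1 kJ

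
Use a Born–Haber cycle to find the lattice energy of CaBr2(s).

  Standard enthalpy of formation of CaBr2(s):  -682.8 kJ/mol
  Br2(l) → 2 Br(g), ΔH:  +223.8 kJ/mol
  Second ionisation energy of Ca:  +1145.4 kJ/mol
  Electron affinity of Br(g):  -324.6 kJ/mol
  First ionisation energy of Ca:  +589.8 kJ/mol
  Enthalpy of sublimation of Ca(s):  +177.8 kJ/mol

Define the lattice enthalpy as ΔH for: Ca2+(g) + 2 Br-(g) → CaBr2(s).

U = -2170.4 kJ/mol

ΔHf° = 1·ΔHsub + 1·(ΣIE) + 1·D(Br2) + 2·EA + U
-682.8 = 1·(+177.8) + 1·(+1735.2) + 1·(+223.8) + 2·(-324.6) + U
U = -682.8 − (+1487.6) = -2170.4 kJ/mol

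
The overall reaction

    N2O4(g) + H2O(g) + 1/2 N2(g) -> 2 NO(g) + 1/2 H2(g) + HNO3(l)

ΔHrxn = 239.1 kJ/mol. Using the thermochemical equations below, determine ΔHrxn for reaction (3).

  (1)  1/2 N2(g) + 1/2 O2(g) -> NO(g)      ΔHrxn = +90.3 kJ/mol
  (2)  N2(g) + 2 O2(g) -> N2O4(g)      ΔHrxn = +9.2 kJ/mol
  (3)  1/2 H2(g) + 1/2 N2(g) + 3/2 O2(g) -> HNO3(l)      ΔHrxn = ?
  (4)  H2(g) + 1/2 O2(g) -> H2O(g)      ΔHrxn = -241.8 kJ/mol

ΔHrxn = -174.1 kJ/mol

(1) × 2 (scale by 2 for the 2 NO(g)): (2)·(+90.3) = +180.6 kJ/mol
(2) reversed (reverse to put N2O4(g) on the reactant side): -9.2 kJ/mol
(3) as written (HNO3(l) already on the product side): contributes x
(4) reversed (H2O(g) must end up as a reactant): +241.8 kJ/mol
+239.1 = (+180.6) + (-9.2) + (+241.8) + x
x = (+239.1 − (+413.2)) / (1) = -174.1 kJ/mol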